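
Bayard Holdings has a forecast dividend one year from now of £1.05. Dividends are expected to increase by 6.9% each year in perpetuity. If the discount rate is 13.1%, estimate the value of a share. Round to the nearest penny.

£16.94

Gordon growth model: P₀ = D₁/(r − g), with D₁ = 1.05 given directly.
P₀ = 1.0500 / (0.131 − 0.069) = 1.0500 / 0.062 = 16.9355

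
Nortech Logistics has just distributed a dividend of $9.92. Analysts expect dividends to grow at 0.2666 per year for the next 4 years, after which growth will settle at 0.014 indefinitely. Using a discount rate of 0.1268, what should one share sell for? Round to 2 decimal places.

Two-stage DDM. Project D₁…D_4 at 0.2666, terminal growth 0.014, discount at r = 0.1268.
D_1 = 12.5647
D_2 = 15.9144
D_3 = 20.1572
D_4 = 25.5311
Terminal value at t=4: TV = D_5/(r−g) = 25.8885/(0.1268−0.014) = 229.5083
P₀ = 12.5647/(1+0.1268)^1 + 15.9144/(1+0.1268)^2 + 20.1572/(1+0.1268)^3 + 25.5311/(1+0.1268)^4 + 229.5083/(1+0.1268)^4 = 195.9792

$195.98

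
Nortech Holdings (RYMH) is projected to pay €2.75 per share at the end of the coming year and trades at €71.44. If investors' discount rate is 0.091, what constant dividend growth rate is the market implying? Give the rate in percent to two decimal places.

From P₀ = D₁/(r − g), the implied growth is g = r − D₁/P₀.
g = 0.091 − 2.75/71.44 = 0.091 − 0.03849 = 0.05251

5.25%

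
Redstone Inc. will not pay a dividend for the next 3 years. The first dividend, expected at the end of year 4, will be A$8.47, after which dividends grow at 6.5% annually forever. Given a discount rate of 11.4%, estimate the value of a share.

Deferred-dividend DDM. At t=3 the remaining stream is a growing perpetuity with first payment D_4 = 8.47.
V_3 = D_4/(r−g) = 8.47/(0.114−0.065) = 172.8571
P₀ = V_3/(1+r)^3 = 172.8571/(1+0.114)^3 = 125.0350

A$125.04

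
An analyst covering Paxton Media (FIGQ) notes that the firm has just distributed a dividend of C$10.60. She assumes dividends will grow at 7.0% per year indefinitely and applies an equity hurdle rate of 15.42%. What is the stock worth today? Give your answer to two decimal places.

C$134.70

Gordon growth model: P₀ = D₁/(r − g). D₁ = 10.60 × (1 + 0.07) = 11.3420.
P₀ = 11.3420 / (0.1542 − 0.07) = 11.3420 / 0.0842 = 134.7031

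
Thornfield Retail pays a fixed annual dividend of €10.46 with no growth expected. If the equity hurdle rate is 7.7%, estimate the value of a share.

€135.84

Zero-growth DDM (perpetuity): P₀ = D/r = 10.46 / 0.077 = 135.8442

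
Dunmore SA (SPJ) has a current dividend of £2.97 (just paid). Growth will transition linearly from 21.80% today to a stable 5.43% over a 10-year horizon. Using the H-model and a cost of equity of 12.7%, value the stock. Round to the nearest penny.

H-model: P₀ = D₀[(1+g_L) + H(g_S−g_L)]/(r−g_L), with H = 10/2 = 5.
P₀ = 2.97 × [(1+0.0543) + 5×(0.218−0.0543)] / (0.127−0.0543)
   = 2.97 × 1.8728 / 0.0727 = 76.5092

£76.51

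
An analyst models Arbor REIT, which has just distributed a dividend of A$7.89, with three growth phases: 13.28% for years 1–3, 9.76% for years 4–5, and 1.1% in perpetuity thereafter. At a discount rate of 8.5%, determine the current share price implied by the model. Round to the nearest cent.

Three-stage DDM. Project D₁…D_5; terminal Gordon value at t=5 with g = 0.011; discount at r = 0.085.
D_1 = 8.9378
D_2 = 10.1247
D_3 = 11.4693
D_4 = 12.5887
D_5 = 13.8174
TV_5 = 13.9693/(0.085−0.011) = 188.7749
P₀ = Σ Dₜ/(1+r)ᵗ + TV_5/(1+r)^5 = 169.6343

A$169.63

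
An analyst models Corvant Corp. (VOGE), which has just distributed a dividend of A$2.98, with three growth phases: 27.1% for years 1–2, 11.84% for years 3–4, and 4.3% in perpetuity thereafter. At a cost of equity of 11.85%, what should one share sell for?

A$68.08

Three-stage DDM. Project D₁…D_4; terminal Gordon value at t=4 with g = 0.043; discount at r = 0.1185.
D_1 = 3.7876
D_2 = 4.8140
D_3 = 5.3840
D_4 = 6.0215
TV_4 = 6.2804/(0.1185−0.043) = 83.1839
P₀ = Σ Dₜ/(1+r)ᵗ + TV_4/(1+r)^4 = 68.0783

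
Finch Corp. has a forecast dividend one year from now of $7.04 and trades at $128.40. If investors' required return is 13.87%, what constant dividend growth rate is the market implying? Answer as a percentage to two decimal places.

From P₀ = D₁/(r − g), the implied growth is g = r − D₁/P₀.
g = 0.1387 − 7.04/128.40 = 0.1387 − 0.05483 = 0.08387

8.39%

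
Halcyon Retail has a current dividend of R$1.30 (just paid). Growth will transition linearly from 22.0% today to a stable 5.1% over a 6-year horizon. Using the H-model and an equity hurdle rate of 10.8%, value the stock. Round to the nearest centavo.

R$35.53

H-model: P₀ = D₀[(1+g_L) + H(g_S−g_L)]/(r−g_L), with H = 6/2 = 3.
P₀ = 1.30 × [(1+0.051) + 3×(0.22−0.051)] / (0.108−0.051)
   = 1.30 × 1.5580 / 0.057 = 35.5333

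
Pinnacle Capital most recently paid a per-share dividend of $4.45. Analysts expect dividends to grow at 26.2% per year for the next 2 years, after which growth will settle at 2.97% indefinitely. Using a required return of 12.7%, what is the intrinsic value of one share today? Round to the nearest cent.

Two-stage DDM. Project D₁…D_2 at 0.262, terminal growth 0.0297, discount at r = 0.127.
D_1 = 5.6159
D_2 = 7.0873
Terminal value at t=2: TV = D_3/(r−g) = 7.2978/(0.127−0.0297) = 75.0026
P₀ = 5.6159/(1+0.127)^1 + 7.0873/(1+0.127)^2 + 75.0026/(1+0.127)^2 = 69.6142

$69.61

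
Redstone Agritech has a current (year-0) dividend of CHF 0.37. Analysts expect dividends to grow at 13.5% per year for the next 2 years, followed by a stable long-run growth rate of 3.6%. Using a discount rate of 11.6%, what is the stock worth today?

Two-stage DDM. Project D₁…D_2 at 0.135, terminal growth 0.036, discount at r = 0.116.
D_1 = 0.4199
D_2 = 0.4766
Terminal value at t=2: TV = D_3/(r−g) = 0.4938/(0.116−0.036) = 6.1725
P₀ = 0.4199/(1+0.116)^1 + 0.4766/(1+0.116)^2 + 6.1725/(1+0.116)^2 = 5.7150

CHF 5.72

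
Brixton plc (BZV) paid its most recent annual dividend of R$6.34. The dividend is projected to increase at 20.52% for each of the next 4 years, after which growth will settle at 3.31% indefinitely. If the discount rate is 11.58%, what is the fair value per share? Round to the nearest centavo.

R$138.66

Two-stage DDM. Project D₁…D_4 at 0.2052, terminal growth 0.0331, discount at r = 0.1158.
D_1 = 7.6410
D_2 = 9.2089
D_3 = 11.0986
D_4 = 13.3760
Terminal value at t=4: TV = D_5/(r−g) = 13.8187/(0.1158−0.0331) = 167.0947
P₀ = 7.6410/(1+0.1158)^1 + 9.2089/(1+0.1158)^2 + 11.0986/(1+0.1158)^3 + 13.3760/(1+0.1158)^4 + 167.0947/(1+0.1158)^4 = 138.6629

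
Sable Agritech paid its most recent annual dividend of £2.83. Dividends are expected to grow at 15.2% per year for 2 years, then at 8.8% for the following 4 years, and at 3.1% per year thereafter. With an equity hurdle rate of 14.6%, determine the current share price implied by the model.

Three-stage DDM. Project D₁…D_6; terminal Gordon value at t=6 with g = 0.031; discount at r = 0.146.
D_1 = 3.2602
D_2 = 3.7557
D_3 = 4.0862
D_4 = 4.4458
D_5 = 4.8370
D_6 = 5.2627
TV_6 = 5.4258/(0.146−0.031) = 47.1811
P₀ = Σ Dₜ/(1+r)ᵗ + TV_6/(1+r)^6 = 36.5961

£36.60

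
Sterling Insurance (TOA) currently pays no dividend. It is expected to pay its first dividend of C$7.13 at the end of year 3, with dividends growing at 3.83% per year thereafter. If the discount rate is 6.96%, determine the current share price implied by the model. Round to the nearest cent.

C$199.11

Deferred-dividend DDM. At t=2 the remaining stream is a growing perpetuity with first payment D_3 = 7.13.
V_2 = D_3/(r−g) = 7.13/(0.0696−0.0383) = 227.7955
P₀ = V_2/(1+r)^2 = 227.7955/(1+0.0696)^2 = 199.1143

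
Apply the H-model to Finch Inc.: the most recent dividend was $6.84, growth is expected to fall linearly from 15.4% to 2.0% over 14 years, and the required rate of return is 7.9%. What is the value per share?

$227.00

H-model: P₀ = D₀[(1+g_L) + H(g_S−g_L)]/(r−g_L), with H = 14/2 = 7.
P₀ = 6.84 × [(1+0.02) + 7×(0.154−0.02)] / (0.079−0.02)
   = 6.84 × 1.9580 / 0.059 = 226.9953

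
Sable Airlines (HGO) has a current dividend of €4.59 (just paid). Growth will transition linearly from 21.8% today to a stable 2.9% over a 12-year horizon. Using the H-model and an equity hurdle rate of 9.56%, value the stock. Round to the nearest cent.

H-model: P₀ = D₀[(1+g_L) + H(g_S−g_L)]/(r−g_L), with H = 12/2 = 6.
P₀ = 4.59 × [(1+0.029) + 6×(0.218−0.029)] / (0.0956−0.029)
   = 4.59 × 2.1630 / 0.0666 = 149.0716

€149.07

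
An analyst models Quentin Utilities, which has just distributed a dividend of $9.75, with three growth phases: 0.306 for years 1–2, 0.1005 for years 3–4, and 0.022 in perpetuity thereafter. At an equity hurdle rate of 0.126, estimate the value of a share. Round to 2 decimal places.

Three-stage DDM. Project D₁…D_4; terminal Gordon value at t=4 with g = 0.022; discount at r = 0.126.
D_1 = 12.7335
D_2 = 16.6300
D_3 = 18.3013
D_4 = 20.1405
TV_4 = 20.5836/(0.126−0.022) = 197.9195
P₀ = Σ Dₜ/(1+r)ᵗ + TV_4/(1+r)^4 = 172.8952

$172.90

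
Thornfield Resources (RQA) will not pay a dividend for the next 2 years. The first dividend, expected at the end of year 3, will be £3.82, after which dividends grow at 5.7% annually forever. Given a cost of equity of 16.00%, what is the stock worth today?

£27.56

Deferred-dividend DDM. At t=2 the remaining stream is a growing perpetuity with first payment D_3 = 3.82.
V_2 = D_3/(r−g) = 3.82/(0.16−0.057) = 37.0874
P₀ = V_2/(1+r)^2 = 37.0874/(1+0.16)^2 = 27.5620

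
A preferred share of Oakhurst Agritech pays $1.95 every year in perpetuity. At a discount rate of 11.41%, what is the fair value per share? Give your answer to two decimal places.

Zero-growth DDM (perpetuity): P₀ = D/r = 1.95 / 0.1141 = 17.0903

$17.09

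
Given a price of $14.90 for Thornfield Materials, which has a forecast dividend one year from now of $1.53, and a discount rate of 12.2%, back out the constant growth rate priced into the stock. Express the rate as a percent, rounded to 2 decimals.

1.93%

From P₀ = D₁/(r − g), the implied growth is g = r − D₁/P₀.
g = 0.122 − 1.53/14.90 = 0.122 − 0.10268 = 0.01932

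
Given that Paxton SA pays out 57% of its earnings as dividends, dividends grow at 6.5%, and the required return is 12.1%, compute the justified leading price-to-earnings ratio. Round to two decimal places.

10.18

Justified leading P/E = b/(r−g) = 0.57/(0.121−0.065) = 10.1786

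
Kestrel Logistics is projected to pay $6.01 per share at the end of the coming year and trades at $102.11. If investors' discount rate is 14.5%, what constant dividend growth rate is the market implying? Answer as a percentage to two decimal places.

From P₀ = D₁/(r − g), the implied growth is g = r − D₁/P₀.
g = 0.145 − 6.01/102.11 = 0.145 − 0.05886 = 0.08614

8.61%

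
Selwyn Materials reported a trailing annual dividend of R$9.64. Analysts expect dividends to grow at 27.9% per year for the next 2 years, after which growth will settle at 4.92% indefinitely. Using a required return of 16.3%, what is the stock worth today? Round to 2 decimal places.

Two-stage DDM. Project D₁…D_2 at 0.279, terminal growth 0.0492, discount at r = 0.163.
D_1 = 12.3296
D_2 = 15.7695
Terminal value at t=2: TV = D_3/(r−g) = 16.5454/(0.163−0.0492) = 145.3899
P₀ = 12.3296/(1+0.163)^1 + 15.7695/(1+0.163)^2 + 145.3899/(1+0.163)^2 = 129.7521

R$129.75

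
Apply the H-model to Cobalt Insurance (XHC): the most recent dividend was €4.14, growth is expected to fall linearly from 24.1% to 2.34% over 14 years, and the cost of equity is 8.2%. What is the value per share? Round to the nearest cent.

H-model: P₀ = D₀[(1+g_L) + H(g_S−g_L)]/(r−g_L), with H = 14/2 = 7.
P₀ = 4.14 × [(1+0.0234) + 7×(0.241−0.0234)] / (0.082−0.0234)
   = 4.14 × 2.5466 / 0.0586 = 179.9134

€179.91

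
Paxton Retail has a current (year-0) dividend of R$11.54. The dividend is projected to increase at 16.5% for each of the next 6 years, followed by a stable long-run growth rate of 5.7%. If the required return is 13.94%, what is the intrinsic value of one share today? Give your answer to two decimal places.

Two-stage DDM. Project D₁…D_6 at 0.165, terminal growth 0.057, discount at r = 0.1394.
D_1 = 13.4441
D_2 = 15.6624
D_3 = 18.2467
D_4 = 21.2574
D_5 = 24.7648
D_6 = 28.8510
Terminal value at t=6: TV = D_7/(r−g) = 30.4955/(0.1394−0.057) = 370.0915
P₀ = 13.4441/(1+0.1394)^1 + 15.6624/(1+0.1394)^2 + 18.2467/(1+0.1394)^3 + 21.2574/(1+0.1394)^4 + 24.7648/(1+0.1394)^5 + 28.8510/(1+0.1394)^6 + 370.0915/(1+0.1394)^6 = 244.0356

R$244.04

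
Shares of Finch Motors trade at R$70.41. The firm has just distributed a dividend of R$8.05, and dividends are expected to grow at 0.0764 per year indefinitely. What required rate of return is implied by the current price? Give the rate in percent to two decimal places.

19.95%

Rearranging the constant-growth DDM: r = D₁/P₀ + g.
D₁ = 8.05 × (1 + 0.0764) = 8.6650.
r = 8.6650 / 70.41 + 0.0764 = 0.12307 + 0.0764 = 0.19947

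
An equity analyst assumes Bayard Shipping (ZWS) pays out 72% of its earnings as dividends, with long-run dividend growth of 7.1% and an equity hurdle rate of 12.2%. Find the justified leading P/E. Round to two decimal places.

14.12

Justified leading P/E = b/(r−g) = 0.72/(0.122−0.071) = 14.1176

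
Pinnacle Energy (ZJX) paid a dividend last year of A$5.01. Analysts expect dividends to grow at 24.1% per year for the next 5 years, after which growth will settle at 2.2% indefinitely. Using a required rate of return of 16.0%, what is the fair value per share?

A$82.81

Two-stage DDM. Project D₁…D_5 at 0.241, terminal growth 0.022, discount at r = 0.16.
D_1 = 6.2174
D_2 = 7.7158
D_3 = 9.5753
D_4 = 11.8830
D_5 = 14.7468
Terminal value at t=5: TV = D_6/(r−g) = 15.0712/(0.16−0.022) = 109.2115
P₀ = 6.2174/(1+0.16)^1 + 7.7158/(1+0.16)^2 + 9.5753/(1+0.16)^3 + 11.8830/(1+0.16)^4 + 14.7468/(1+0.16)^5 + 109.2115/(1+0.16)^5 = 82.8094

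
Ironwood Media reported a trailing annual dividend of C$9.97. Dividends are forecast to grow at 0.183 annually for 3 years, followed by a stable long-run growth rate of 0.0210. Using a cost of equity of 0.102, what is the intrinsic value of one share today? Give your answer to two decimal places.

C$190.00

Two-stage DDM. Project D₁…D_3 at 0.183, terminal growth 0.021, discount at r = 0.102.
D_1 = 11.7945
D_2 = 13.9529
D_3 = 16.5063
Terminal value at t=3: TV = D_4/(r−g) = 16.8529/(0.102−0.021) = 208.0607
P₀ = 11.7945/(1+0.102)^1 + 13.9529/(1+0.102)^2 + 16.5063/(1+0.102)^3 + 208.0607/(1+0.102)^3 = 189.9959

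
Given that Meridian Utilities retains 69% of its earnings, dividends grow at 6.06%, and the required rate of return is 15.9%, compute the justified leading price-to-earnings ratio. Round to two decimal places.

3.15

Payout ratio b = 1 − 0.69 = 0.31.
Justified leading P/E = b/(r−g) = 0.31/(0.159−0.0606) = 3.1504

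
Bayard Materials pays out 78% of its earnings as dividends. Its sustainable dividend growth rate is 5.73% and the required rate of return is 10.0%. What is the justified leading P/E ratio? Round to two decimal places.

18.27

Justified leading P/E = b/(r−g) = 0.78/(0.1−0.0573) = 18.2670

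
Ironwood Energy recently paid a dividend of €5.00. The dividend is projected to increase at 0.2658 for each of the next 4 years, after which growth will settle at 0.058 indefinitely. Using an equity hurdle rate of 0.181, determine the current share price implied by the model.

Two-stage DDM. Project D₁…D_4 at 0.2658, terminal growth 0.058, discount at r = 0.181.
D_1 = 6.3290
D_2 = 8.0112
D_3 = 10.1406
D_4 = 12.8360
Terminal value at t=4: TV = D_5/(r−g) = 13.5805/(0.181−0.058) = 110.4106
P₀ = 6.3290/(1+0.181)^1 + 8.0112/(1+0.181)^2 + 10.1406/(1+0.181)^3 + 12.8360/(1+0.181)^4 + 110.4106/(1+0.181)^4 = 80.6133

€80.61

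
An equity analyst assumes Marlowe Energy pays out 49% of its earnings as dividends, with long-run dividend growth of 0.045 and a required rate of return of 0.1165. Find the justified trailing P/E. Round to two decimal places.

7.16

Justified trailing P/E = b(1+g)/(r−g) = 0.49×(1+0.045)/(0.1165−0.045) = 7.1615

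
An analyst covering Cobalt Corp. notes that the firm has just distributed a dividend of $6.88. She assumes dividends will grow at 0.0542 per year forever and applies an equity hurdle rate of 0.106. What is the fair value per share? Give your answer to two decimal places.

Gordon growth model: P₀ = D₁/(r − g). D₁ = 6.88 × (1 + 0.0542) = 7.2529.
P₀ = 7.2529 / (0.106 − 0.0542) = 7.2529 / 0.0518 = 140.0173

$140.02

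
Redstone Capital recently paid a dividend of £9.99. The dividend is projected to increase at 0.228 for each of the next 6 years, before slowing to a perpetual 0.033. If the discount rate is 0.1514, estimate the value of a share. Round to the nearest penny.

£203.83

Two-stage DDM. Project D₁…D_6 at 0.228, terminal growth 0.033, discount at r = 0.1514.
D_1 = 12.2677
D_2 = 15.0648
D_3 = 18.4995
D_4 = 22.7174
D_5 = 27.8970
D_6 = 34.2575
Terminal value at t=6: TV = D_7/(r−g) = 35.3880/(0.1514−0.033) = 298.8851
P₀ = 12.2677/(1+0.1514)^1 + 15.0648/(1+0.1514)^2 + 18.4995/(1+0.1514)^3 + 22.7174/(1+0.1514)^4 + 27.8970/(1+0.1514)^5 + 34.2575/(1+0.1514)^6 + 298.8851/(1+0.1514)^6 = 203.8280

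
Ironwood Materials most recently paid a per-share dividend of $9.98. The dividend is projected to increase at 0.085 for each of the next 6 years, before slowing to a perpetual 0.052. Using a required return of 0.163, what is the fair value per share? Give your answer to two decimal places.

$109.66

Two-stage DDM. Project D₁…D_6 at 0.085, terminal growth 0.052, discount at r = 0.163.
D_1 = 10.8283
D_2 = 11.7487
D_3 = 12.7473
D_4 = 13.8309
D_5 = 15.0065
D_6 = 16.2820
Terminal value at t=6: TV = D_7/(r−g) = 17.1287/(0.163−0.052) = 154.3127
P₀ = 10.8283/(1+0.163)^1 + 11.7487/(1+0.163)^2 + 12.7473/(1+0.163)^3 + 13.8309/(1+0.163)^4 + 15.0065/(1+0.163)^5 + 16.2820/(1+0.163)^6 + 154.3127/(1+0.163)^6 = 109.6564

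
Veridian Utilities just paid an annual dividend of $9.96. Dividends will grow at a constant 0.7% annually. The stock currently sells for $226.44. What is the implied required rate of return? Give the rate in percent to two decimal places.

5.13%

Rearranging the constant-growth DDM: r = D₁/P₀ + g.
D₁ = 9.96 × (1 + 0.007) = 10.0297.
r = 10.0297 / 226.44 + 0.007 = 0.04429 + 0.007 = 0.05129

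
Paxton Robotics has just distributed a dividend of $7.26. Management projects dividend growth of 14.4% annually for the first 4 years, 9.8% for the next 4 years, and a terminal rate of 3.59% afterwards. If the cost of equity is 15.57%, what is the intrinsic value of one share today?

Three-stage DDM. Project D₁…D_8; terminal Gordon value at t=8 with g = 0.0359; discount at r = 0.1557.
D_1 = 8.3054
D_2 = 9.5014
D_3 = 10.8696
D_4 = 12.4349
D_5 = 13.6535
D_6 = 14.9915
D_7 = 16.4607
D_8 = 18.0738
TV_8 = 18.7227/(0.1557−0.0359) = 156.2828
P₀ = Σ Dₜ/(1+r)ᵗ + TV_8/(1+r)^8 = 101.9913

$101.99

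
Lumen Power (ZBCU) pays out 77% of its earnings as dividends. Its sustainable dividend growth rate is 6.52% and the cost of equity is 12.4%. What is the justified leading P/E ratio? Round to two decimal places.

13.10

Justified leading P/E = b/(r−g) = 0.77/(0.124−0.0652) = 13.0952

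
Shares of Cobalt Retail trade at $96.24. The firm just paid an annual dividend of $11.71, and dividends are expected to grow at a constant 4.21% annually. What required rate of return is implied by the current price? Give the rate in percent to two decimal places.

16.89%

Rearranging the constant-growth DDM: r = D₁/P₀ + g.
D₁ = 11.71 × (1 + 0.0421) = 12.2030.
r = 12.2030 / 96.24 + 0.0421 = 0.12680 + 0.0421 = 0.16890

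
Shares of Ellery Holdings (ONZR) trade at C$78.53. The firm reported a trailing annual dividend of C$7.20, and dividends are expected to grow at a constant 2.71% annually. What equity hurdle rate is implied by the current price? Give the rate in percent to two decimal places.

Rearranging the constant-growth DDM: r = D₁/P₀ + g.
D₁ = 7.20 × (1 + 0.0271) = 7.3951.
r = 7.3951 / 78.53 + 0.0271 = 0.09417 + 0.0271 = 0.12127

12.13%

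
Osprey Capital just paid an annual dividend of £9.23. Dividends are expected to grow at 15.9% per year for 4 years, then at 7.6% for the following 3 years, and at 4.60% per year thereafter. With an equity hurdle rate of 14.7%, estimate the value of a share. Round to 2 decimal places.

£145.60

Three-stage DDM. Project D₁…D_7; terminal Gordon value at t=7 with g = 0.046; discount at r = 0.147.
D_1 = 10.6976
D_2 = 12.3985
D_3 = 14.3698
D_4 = 16.6546
D_5 = 17.9204
D_6 = 19.2824
D_7 = 20.7478
TV_7 = 21.7022/(0.147−0.046) = 214.8734
P₀ = Σ Dₜ/(1+r)ᵗ + TV_7/(1+r)^7 = 145.6038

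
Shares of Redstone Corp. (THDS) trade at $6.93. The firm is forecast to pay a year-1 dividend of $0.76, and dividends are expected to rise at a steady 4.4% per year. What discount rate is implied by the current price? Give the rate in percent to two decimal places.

15.37%

Rearranging the constant-growth DDM: r = D₁/P₀ + g.
r = 0.7600 / 6.93 + 0.044 = 0.10967 + 0.044 = 0.15367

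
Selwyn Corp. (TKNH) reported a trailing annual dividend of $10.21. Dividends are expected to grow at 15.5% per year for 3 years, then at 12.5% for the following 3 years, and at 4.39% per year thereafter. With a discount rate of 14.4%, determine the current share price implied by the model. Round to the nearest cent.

Three-stage DDM. Project D₁…D_6; terminal Gordon value at t=6 with g = 0.0439; discount at r = 0.144.
D_1 = 11.7926
D_2 = 13.6204
D_3 = 15.7316
D_4 = 17.6980
D_5 = 19.9103
D_6 = 22.3990
TV_6 = 23.3824/(0.144−0.0439) = 233.5899
P₀ = Σ Dₜ/(1+r)ᵗ + TV_6/(1+r)^6 = 165.9166

$165.92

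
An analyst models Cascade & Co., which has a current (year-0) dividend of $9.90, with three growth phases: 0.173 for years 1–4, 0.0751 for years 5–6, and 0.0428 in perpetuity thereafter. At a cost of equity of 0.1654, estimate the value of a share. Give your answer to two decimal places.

Three-stage DDM. Project D₁…D_6; terminal Gordon value at t=6 with g = 0.0428; discount at r = 0.1654.
D_1 = 11.6127
D_2 = 13.6217
D_3 = 15.9783
D_4 = 18.7425
D_5 = 20.1500
D_6 = 21.6633
TV_6 = 22.5905/(0.1654−0.0428) = 184.2619
P₀ = Σ Dₜ/(1+r)ᵗ + TV_6/(1+r)^6 = 131.8210

$131.82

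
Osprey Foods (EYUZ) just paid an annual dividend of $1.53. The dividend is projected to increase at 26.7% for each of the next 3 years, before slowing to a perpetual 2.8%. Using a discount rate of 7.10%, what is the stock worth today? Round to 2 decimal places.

Two-stage DDM. Project D₁…D_3 at 0.267, terminal growth 0.028, discount at r = 0.071.
D_1 = 1.9385
D_2 = 2.4561
D_3 = 3.1119
Terminal value at t=3: TV = D_4/(r−g) = 3.1990/(0.071−0.028) = 74.3954
P₀ = 1.9385/(1+0.071)^1 + 2.4561/(1+0.071)^2 + 3.1119/(1+0.071)^3 + 74.3954/(1+0.071)^3 = 67.0432

$67.04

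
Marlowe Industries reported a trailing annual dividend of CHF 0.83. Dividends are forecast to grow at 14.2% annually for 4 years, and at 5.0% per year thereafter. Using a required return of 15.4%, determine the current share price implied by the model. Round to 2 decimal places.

CHF 11.27

Two-stage DDM. Project D₁…D_4 at 0.142, terminal growth 0.05, discount at r = 0.154.
D_1 = 0.9479
D_2 = 1.0825
D_3 = 1.2362
D_4 = 1.4117
Terminal value at t=4: TV = D_5/(r−g) = 1.4823/(0.154−0.05) = 14.2527
P₀ = 0.9479/(1+0.154)^1 + 1.0825/(1+0.154)^2 + 1.2362/(1+0.154)^3 + 1.4117/(1+0.154)^4 + 14.2527/(1+0.154)^4 = 11.2712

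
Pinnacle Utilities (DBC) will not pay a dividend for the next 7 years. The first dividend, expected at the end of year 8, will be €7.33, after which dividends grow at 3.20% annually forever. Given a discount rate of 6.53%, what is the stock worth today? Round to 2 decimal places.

€141.37

Deferred-dividend DDM. At t=7 the remaining stream is a growing perpetuity with first payment D_8 = 7.33.
V_7 = D_8/(r−g) = 7.33/(0.0653−0.032) = 220.1201
P₀ = V_7/(1+r)^7 = 220.1201/(1+0.0653)^7 = 141.3697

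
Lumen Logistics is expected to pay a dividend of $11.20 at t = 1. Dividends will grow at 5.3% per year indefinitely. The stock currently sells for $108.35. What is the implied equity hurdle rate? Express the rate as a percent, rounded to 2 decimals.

Rearranging the constant-growth DDM: r = D₁/P₀ + g.
r = 11.2000 / 108.35 + 0.053 = 0.10337 + 0.053 = 0.15637

15.64%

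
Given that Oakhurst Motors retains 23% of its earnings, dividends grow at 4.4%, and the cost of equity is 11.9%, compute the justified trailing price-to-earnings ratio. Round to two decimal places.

Payout ratio b = 1 − 0.23 = 0.77.
Justified trailing P/E = b(1+g)/(r−g) = 0.77×(1+0.044)/(0.119−0.044) = 10.7184

10.72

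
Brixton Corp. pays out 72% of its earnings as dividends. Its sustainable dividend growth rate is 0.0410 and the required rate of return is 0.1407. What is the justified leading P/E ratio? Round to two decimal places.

Justified leading P/E = b/(r−g) = 0.72/(0.1407−0.041) = 7.2217

7.22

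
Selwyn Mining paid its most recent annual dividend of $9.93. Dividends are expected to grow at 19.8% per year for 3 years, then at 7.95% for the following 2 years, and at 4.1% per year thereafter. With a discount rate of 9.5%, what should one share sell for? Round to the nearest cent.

Three-stage DDM. Project D₁…D_5; terminal Gordon value at t=5 with g = 0.041; discount at r = 0.095.
D_1 = 11.8961
D_2 = 14.2516
D_3 = 17.0734
D_4 = 18.4307
D_5 = 19.8960
TV_5 = 20.7117/(0.095−0.041) = 383.5500
P₀ = Σ Dₜ/(1+r)ᵗ + TV_5/(1+r)^5 = 304.8540

$304.85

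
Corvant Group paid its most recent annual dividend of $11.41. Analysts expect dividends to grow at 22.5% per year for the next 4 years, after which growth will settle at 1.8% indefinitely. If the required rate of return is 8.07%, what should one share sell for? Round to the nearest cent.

$368.89

Two-stage DDM. Project D₁…D_4 at 0.225, terminal growth 0.018, discount at r = 0.0807.
D_1 = 13.9773
D_2 = 17.1221
D_3 = 20.9746
D_4 = 25.6939
Terminal value at t=4: TV = D_5/(r−g) = 26.1564/(0.0807−0.018) = 417.1673
P₀ = 13.9773/(1+0.0807)^1 + 17.1221/(1+0.0807)^2 + 20.9746/(1+0.0807)^3 + 25.6939/(1+0.0807)^4 + 417.1673/(1+0.0807)^4 = 368.8856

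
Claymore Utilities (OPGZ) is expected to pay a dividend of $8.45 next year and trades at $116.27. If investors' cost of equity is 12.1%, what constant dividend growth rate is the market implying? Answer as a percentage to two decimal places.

4.83%

From P₀ = D₁/(r − g), the implied growth is g = r − D₁/P₀.
g = 0.121 − 8.45/116.27 = 0.121 − 0.07268 = 0.04832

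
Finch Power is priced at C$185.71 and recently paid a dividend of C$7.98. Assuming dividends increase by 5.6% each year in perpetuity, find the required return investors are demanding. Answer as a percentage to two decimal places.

10.14%

Rearranging the constant-growth DDM: r = D₁/P₀ + g.
D₁ = 7.98 × (1 + 0.056) = 8.4269.
r = 8.4269 / 185.71 + 0.056 = 0.04538 + 0.056 = 0.10138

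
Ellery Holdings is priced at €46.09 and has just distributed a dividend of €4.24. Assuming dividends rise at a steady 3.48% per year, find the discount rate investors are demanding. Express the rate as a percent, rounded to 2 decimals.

Rearranging the constant-growth DDM: r = D₁/P₀ + g.
D₁ = 4.24 × (1 + 0.0348) = 4.3876.
r = 4.3876 / 46.09 + 0.0348 = 0.09520 + 0.0348 = 0.13000

13.00%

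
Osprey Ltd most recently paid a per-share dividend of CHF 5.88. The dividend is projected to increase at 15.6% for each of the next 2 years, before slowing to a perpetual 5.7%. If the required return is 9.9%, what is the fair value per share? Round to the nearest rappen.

Two-stage DDM. Project D₁…D_2 at 0.156, terminal growth 0.057, discount at r = 0.099.
D_1 = 6.7973
D_2 = 7.8577
Terminal value at t=2: TV = D_3/(r−g) = 8.3055/(0.099−0.057) = 197.7510
P₀ = 6.7973/(1+0.099)^1 + 7.8577/(1+0.099)^2 + 197.7510/(1+0.099)^2 = 176.4189

CHF 176.42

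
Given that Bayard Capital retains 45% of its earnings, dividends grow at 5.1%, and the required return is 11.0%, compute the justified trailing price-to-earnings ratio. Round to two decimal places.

Payout ratio b = 1 − 0.45 = 0.55.
Justified trailing P/E = b(1+g)/(r−g) = 0.55×(1+0.051)/(0.11−0.051) = 9.7975

9.80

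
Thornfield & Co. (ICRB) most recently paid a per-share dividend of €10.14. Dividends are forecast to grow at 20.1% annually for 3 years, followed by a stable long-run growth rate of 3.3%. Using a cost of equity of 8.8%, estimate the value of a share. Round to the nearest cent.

€293.35

Two-stage DDM. Project D₁…D_3 at 0.201, terminal growth 0.033, discount at r = 0.088.
D_1 = 12.1781
D_2 = 14.6259
D_3 = 17.5658
Terminal value at t=3: TV = D_4/(r−g) = 18.1454/(0.088−0.033) = 329.9169
P₀ = 12.1781/(1+0.088)^1 + 14.6259/(1+0.088)^2 + 17.5658/(1+0.088)^3 + 329.9169/(1+0.088)^3 = 293.3516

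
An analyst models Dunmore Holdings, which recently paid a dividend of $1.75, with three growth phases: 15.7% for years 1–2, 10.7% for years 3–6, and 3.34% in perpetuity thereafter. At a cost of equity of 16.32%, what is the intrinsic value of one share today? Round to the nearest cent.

Three-stage DDM. Project D₁…D_6; terminal Gordon value at t=6 with g = 0.0334; discount at r = 0.1632.
D_1 = 2.0248
D_2 = 2.3426
D_3 = 2.5933
D_4 = 2.8708
D_5 = 3.1780
D_6 = 3.5180
TV_6 = 3.6355/(0.1632−0.0334) = 28.0084
P₀ = Σ Dₜ/(1+r)ᵗ + TV_6/(1+r)^6 = 20.9080

$20.91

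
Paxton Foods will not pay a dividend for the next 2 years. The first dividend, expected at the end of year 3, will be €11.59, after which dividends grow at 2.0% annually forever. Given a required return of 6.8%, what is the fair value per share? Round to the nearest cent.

€211.69

Deferred-dividend DDM. At t=2 the remaining stream is a growing perpetuity with first payment D_3 = 11.59.
V_2 = D_3/(r−g) = 11.59/(0.068−0.02) = 241.4583
P₀ = V_2/(1+r)^2 = 241.4583/(1+0.068)^2 = 211.6897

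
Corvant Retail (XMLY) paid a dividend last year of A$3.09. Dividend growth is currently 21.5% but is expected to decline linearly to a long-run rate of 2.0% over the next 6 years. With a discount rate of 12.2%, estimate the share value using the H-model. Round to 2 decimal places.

A$48.62

H-model: P₀ = D₀[(1+g_L) + H(g_S−g_L)]/(r−g_L), with H = 6/2 = 3.
P₀ = 3.09 × [(1+0.02) + 3×(0.215−0.02)] / (0.122−0.02)
   = 3.09 × 1.6050 / 0.102 = 48.6221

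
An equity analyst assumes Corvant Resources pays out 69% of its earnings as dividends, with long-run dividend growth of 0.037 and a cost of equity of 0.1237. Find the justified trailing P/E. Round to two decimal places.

8.25

Justified trailing P/E = b(1+g)/(r−g) = 0.69×(1+0.037)/(0.1237−0.037) = 8.2529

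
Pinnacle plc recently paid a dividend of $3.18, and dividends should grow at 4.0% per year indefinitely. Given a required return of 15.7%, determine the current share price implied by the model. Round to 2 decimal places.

$28.27

Gordon growth model: P₀ = D₁/(r − g). D₁ = 3.18 × (1 + 0.04) = 3.3072.
P₀ = 3.3072 / (0.157 − 0.04) = 3.3072 / 0.117 = 28.2667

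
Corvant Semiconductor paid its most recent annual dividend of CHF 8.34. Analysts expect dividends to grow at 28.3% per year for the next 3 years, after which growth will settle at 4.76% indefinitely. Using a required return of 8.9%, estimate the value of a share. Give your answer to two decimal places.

Two-stage DDM. Project D₁…D_3 at 0.283, terminal growth 0.0476, discount at r = 0.089.
D_1 = 10.7002
D_2 = 13.7284
D_3 = 17.6135
Terminal value at t=3: TV = D_4/(r−g) = 18.4519/(0.089−0.0476) = 445.6985
P₀ = 10.7002/(1+0.089)^1 + 13.7284/(1+0.089)^2 + 17.6135/(1+0.089)^3 + 445.6985/(1+0.089)^3 = 380.1502

CHF 380.15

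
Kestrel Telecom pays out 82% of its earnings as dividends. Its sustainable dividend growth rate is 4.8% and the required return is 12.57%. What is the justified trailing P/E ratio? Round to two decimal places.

11.06

Justified trailing P/E = b(1+g)/(r−g) = 0.82×(1+0.048)/(0.1257−0.048) = 11.0600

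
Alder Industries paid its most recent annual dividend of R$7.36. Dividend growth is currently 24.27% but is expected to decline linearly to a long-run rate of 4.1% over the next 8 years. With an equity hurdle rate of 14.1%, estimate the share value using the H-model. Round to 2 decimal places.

R$136.00

H-model: P₀ = D₀[(1+g_L) + H(g_S−g_L)]/(r−g_L), with H = 8/2 = 4.
P₀ = 7.36 × [(1+0.041) + 4×(0.2427−0.041)] / (0.141−0.041)
   = 7.36 × 1.8478 / 0.1 = 135.9981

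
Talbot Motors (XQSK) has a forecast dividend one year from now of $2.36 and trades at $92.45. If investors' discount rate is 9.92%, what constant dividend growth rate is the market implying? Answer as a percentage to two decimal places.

From P₀ = D₁/(r − g), the implied growth is g = r − D₁/P₀.
g = 0.0992 − 2.36/92.45 = 0.0992 − 0.02553 = 0.07367

7.37%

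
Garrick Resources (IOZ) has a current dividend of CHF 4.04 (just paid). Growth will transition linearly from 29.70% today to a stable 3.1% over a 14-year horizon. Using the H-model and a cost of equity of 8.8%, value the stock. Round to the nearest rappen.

H-model: P₀ = D₀[(1+g_L) + H(g_S−g_L)]/(r−g_L), with H = 14/2 = 7.
P₀ = 4.04 × [(1+0.031) + 7×(0.297−0.031)] / (0.088−0.031)
   = 4.04 × 2.8930 / 0.057 = 205.0477

CHF 205.05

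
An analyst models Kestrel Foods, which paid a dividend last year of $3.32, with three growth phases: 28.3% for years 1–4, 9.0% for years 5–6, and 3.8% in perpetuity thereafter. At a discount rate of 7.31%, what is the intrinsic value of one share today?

Three-stage DDM. Project D₁…D_6; terminal Gordon value at t=6 with g = 0.038; discount at r = 0.0731.
D_1 = 4.2596
D_2 = 5.4650
D_3 = 7.0116
D_4 = 8.9959
D_5 = 9.8055
D_6 = 10.6880
TV_6 = 11.0942/(0.0731−0.038) = 316.0734
P₀ = Σ Dₜ/(1+r)ᵗ + TV_6/(1+r)^6 = 242.0522

$242.05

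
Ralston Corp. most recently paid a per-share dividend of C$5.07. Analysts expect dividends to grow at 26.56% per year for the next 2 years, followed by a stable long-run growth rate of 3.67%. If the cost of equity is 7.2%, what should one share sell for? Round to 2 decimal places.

Two-stage DDM. Project D₁…D_2 at 0.2656, terminal growth 0.0367, discount at r = 0.072.
D_1 = 6.4166
D_2 = 8.1208
Terminal value at t=2: TV = D_3/(r−g) = 8.4189/(0.072−0.0367) = 238.4950
P₀ = 6.4166/(1+0.072)^1 + 8.1208/(1+0.072)^2 + 238.4950/(1+0.072)^2 = 220.5865

C$220.59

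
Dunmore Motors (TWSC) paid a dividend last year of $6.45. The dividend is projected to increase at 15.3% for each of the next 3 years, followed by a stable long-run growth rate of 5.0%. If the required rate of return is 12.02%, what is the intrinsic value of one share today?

Two-stage DDM. Project D₁…D_3 at 0.153, terminal growth 0.05, discount at r = 0.1202.
D_1 = 7.4369
D_2 = 8.5747
D_3 = 9.8866
Terminal value at t=3: TV = D_4/(r−g) = 10.3809/(0.1202−0.05) = 147.8767
P₀ = 7.4369/(1+0.1202)^1 + 8.5747/(1+0.1202)^2 + 9.8866/(1+0.1202)^3 + 147.8767/(1+0.1202)^3 = 125.7048

$125.70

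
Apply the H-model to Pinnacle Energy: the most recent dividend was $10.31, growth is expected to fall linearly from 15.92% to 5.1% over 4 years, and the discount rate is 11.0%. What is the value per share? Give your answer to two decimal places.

H-model: P₀ = D₀[(1+g_L) + H(g_S−g_L)]/(r−g_L), with H = 4/2 = 2.
P₀ = 10.31 × [(1+0.051) + 2×(0.1592−0.051)] / (0.11−0.051)
   = 10.31 × 1.2674 / 0.059 = 221.4728

$221.47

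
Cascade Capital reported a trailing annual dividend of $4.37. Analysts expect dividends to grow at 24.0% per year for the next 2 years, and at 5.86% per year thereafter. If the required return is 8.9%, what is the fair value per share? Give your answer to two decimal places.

$207.94

Two-stage DDM. Project D₁…D_2 at 0.24, terminal growth 0.0586, discount at r = 0.089.
D_1 = 5.4188
D_2 = 6.7193
Terminal value at t=2: TV = D_3/(r−g) = 7.1131/(0.089−0.0586) = 233.9824
P₀ = 5.4188/(1+0.089)^1 + 6.7193/(1+0.089)^2 + 233.9824/(1+0.089)^2 = 207.9420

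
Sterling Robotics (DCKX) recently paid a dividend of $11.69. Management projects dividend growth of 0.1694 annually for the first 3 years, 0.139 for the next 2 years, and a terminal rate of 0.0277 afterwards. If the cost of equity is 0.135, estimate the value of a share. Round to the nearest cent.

$186.27

Three-stage DDM. Project D₁…D_5; terminal Gordon value at t=5 with g = 0.0277; discount at r = 0.135.
D_1 = 13.6703
D_2 = 15.9860
D_3 = 18.6941
D_4 = 21.2925
D_5 = 24.2522
TV_5 = 24.9240/(0.135−0.0277) = 232.2832
P₀ = Σ Dₜ/(1+r)ᵗ + TV_5/(1+r)^5 = 186.2668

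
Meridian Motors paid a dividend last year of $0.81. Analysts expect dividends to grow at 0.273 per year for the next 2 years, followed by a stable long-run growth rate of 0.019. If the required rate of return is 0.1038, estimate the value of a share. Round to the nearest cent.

$14.96

Two-stage DDM. Project D₁…D_2 at 0.273, terminal growth 0.019, discount at r = 0.1038.
D_1 = 1.0311
D_2 = 1.3126
Terminal value at t=2: TV = D_3/(r−g) = 1.3376/(0.1038−0.019) = 15.7732
P₀ = 1.0311/(1+0.1038)^1 + 1.3126/(1+0.1038)^2 + 15.7732/(1+0.1038)^2 = 14.9576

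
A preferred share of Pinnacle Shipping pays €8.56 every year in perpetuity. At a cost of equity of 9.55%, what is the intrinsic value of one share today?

Zero-growth DDM (perpetuity): P₀ = D/r = 8.56 / 0.0955 = 89.6335

€89.63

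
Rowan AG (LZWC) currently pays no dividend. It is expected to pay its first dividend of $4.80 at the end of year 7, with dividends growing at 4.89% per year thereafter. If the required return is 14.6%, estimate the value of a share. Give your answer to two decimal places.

Deferred-dividend DDM. At t=6 the remaining stream is a growing perpetuity with first payment D_7 = 4.80.
V_6 = D_7/(r−g) = 4.80/(0.146−0.0489) = 49.4336
P₀ = V_6/(1+r)^6 = 49.4336/(1+0.146)^6 = 21.8230

$21.82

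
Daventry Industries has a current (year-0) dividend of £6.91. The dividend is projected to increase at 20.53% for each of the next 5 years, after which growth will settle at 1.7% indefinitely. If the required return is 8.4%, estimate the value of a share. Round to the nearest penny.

Two-stage DDM. Project D₁…D_5 at 0.2053, terminal growth 0.017, discount at r = 0.084.
D_1 = 8.3286
D_2 = 10.0385
D_3 = 12.0994
D_4 = 14.5834
D_5 = 17.5774
Terminal value at t=5: TV = D_6/(r−g) = 17.8762/(0.084−0.017) = 266.8087
P₀ = 8.3286/(1+0.084)^1 + 10.0385/(1+0.084)^2 + 12.0994/(1+0.084)^3 + 14.5834/(1+0.084)^4 + 17.5774/(1+0.084)^5 + 266.8087/(1+0.084)^5 = 226.2907

£226.29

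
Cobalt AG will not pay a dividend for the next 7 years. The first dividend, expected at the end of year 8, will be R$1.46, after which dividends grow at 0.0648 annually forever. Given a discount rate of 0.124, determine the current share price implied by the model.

Deferred-dividend DDM. At t=7 the remaining stream is a growing perpetuity with first payment D_8 = 1.46.
V_7 = D_8/(r−g) = 1.46/(0.124−0.0648) = 24.6622
P₀ = V_7/(1+r)^7 = 24.6622/(1+0.124)^7 = 10.8810

R$10.88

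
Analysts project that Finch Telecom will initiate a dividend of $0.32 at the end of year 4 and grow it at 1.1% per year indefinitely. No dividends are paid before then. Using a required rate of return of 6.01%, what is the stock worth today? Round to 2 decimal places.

$5.47

Deferred-dividend DDM. At t=3 the remaining stream is a growing perpetuity with first payment D_4 = 0.32.
V_3 = D_4/(r−g) = 0.32/(0.0601−0.011) = 6.5173
P₀ = V_3/(1+r)^3 = 6.5173/(1+0.0601)^3 = 5.4705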